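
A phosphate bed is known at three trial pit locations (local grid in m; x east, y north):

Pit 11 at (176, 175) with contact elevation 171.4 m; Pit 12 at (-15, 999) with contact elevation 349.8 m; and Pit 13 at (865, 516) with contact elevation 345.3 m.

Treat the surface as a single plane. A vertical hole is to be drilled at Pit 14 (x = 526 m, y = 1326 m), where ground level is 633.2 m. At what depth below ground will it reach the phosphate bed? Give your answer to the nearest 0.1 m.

Let the plane be z = a·x + b·y + c.
Pit 12−Pit 11: −191a + 824b = 178.4;  Pit 13−Pit 11: 689a + 341b = 173.9.
Solving gives a = 0.130295, b = 0.246707.
Then c = 171.4 − a·176 − b·175 = 105.29.
At (526, 1326): z_contact = 68.53 + 327.13 + 105.29 = 500.96 m.
Depth below ground = 633.2 − 500.96 = 132.2 m.

132.2 m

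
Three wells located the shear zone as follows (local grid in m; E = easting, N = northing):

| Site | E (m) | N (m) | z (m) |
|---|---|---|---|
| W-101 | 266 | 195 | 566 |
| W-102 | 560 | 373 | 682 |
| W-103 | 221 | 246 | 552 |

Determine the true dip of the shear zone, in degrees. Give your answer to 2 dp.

20.24°

Let the plane be z = a·E + b·N + c.
W-102−W-101: 294a + 178b = 116;  W-103−W-101: −45a + 51b = −14.
Solving gives a = 0.36550, b = 0.04799.
Gradient magnitude |∇z| = √(a² + b²) = √(0.13359 + 0.00230) = 0.36864.
True dip = arctan(0.36864) = 20.24°, dipping toward W (azimuth ≈ 263°).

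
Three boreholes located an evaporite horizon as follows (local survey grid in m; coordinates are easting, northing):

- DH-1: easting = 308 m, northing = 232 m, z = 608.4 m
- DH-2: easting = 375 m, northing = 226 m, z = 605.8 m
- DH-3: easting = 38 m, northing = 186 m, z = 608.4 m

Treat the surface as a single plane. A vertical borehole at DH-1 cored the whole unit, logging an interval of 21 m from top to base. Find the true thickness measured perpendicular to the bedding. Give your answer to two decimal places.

20.76 m

Two edge vectors: DH-1→DH-2 = (67, -6, -2.6), DH-1→DH-3 = (-270, -46, 0).
Normal n = (DH-1→DH-2) × (DH-1→DH-3) = (-119.6, 702, -4702).
So ∂z/∂easting = −n_x/n_z = −0.02544 and ∂z/∂northing = −n_y/n_z = 0.14930.
|∇z| = √(a²+b²) = 0.15145, so dip δ = arctan(0.15145) = 8.61°.
True thickness = vertical thickness × cos δ = 21 × cos 8.61° = 20.76 m.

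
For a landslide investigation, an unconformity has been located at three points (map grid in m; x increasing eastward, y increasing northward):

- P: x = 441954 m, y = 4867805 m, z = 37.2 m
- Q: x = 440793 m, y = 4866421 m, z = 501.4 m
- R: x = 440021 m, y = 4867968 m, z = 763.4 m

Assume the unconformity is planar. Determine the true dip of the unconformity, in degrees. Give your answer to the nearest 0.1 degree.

20.7°

Let the plane be z = a·x + b·y + c.
Q−P: −1161a − 1384b = 464.2;  R−P: −1933a + 163b = 726.2.
Solving gives a = −0.37728, b = −0.01891.
Gradient magnitude |∇z| = √(a² + b²) = √(0.14234 + 0.00036) = 0.37775.
True dip = arctan(0.37775) = 20.7°, dipping toward E (azimuth ≈ 087°).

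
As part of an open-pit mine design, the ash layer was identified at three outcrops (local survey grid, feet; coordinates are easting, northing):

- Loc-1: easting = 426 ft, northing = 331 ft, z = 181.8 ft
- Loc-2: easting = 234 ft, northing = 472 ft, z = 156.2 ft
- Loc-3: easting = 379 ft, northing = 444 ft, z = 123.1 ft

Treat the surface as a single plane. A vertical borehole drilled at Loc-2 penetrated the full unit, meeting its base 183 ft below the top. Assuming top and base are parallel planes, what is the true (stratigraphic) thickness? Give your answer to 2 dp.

Two edge vectors: Loc-1→Loc-2 = (-192, 141, -25.6), Loc-1→Loc-3 = (-47, 113, -58.7).
Normal n = (Loc-1→Loc-2) × (Loc-1→Loc-3) = (-5383.9, -10067.2, -15069).
So ∂z/∂easting = −n_x/n_z = −0.35728 and ∂z/∂northing = −n_y/n_z = −0.66807.
|∇z| = √(a²+b²) = 0.75761, so dip δ = arctan(0.75761) = 37.15°.
True thickness = vertical thickness × cos δ = 183 × cos 37.15° = 145.87 ft.

145.87 ft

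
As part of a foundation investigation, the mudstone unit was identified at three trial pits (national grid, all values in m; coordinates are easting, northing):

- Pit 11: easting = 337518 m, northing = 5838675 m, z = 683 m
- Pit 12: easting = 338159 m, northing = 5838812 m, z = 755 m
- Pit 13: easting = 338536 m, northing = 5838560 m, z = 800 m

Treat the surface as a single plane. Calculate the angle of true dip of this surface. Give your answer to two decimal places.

Let the plane be z = a·easting + b·northing + c.
Pit 12−Pit 11: 641a + 137b = 72;  Pit 13−Pit 11: 1018a − 115b = 117.
Solving gives a = 0.11403, b = −0.00798.
Gradient magnitude |∇z| = √(a² + b²) = √(0.01300 + 0.00006) = 0.11431.
True dip = arctan(0.11431) = 6.52°, dipping toward W (azimuth ≈ 274°).

6.52°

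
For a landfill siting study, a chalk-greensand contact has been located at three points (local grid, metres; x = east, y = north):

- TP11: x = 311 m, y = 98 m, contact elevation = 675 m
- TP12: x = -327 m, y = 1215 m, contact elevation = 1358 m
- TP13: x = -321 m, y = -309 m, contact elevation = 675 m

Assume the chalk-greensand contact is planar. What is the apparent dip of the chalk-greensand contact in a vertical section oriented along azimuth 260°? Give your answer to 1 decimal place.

11.6°

Let the plane be z = a·x + b·y + c.
TP12−TP11: −638a + 1117b = 683;  TP13−TP11: −632a − 407b = 0.
Solving gives a = −0.28788, b = 0.44703.
Unit vector along 260° is (sin 260°, cos 260°) = (-0.9848, -0.1736).
Slope in that direction = a·(-0.9848) + b·(-0.1736) = 0.20588.
Apparent dip = arctan|0.20588| = 11.6° (true dip is 28.0°, so apparent ≤ true as expected).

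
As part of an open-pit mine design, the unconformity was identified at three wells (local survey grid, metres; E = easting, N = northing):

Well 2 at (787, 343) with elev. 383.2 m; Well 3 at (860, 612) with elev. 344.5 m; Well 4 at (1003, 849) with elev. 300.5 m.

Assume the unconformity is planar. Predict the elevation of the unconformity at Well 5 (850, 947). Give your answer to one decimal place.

309.0 m

Let the plane be z = a·E + b·N + c.
Well 3−Well 2: 73a + 269b = −38.7;  Well 4−Well 2: 216a + 506b = −82.7.
Solving gives a = −0.125867, b = −0.109709.
Then c = 383.2 − a·787 − b·343 = 519.89.
At (850, 947): z = −107.0 − 103.9 + 519.89 = 309.0 m.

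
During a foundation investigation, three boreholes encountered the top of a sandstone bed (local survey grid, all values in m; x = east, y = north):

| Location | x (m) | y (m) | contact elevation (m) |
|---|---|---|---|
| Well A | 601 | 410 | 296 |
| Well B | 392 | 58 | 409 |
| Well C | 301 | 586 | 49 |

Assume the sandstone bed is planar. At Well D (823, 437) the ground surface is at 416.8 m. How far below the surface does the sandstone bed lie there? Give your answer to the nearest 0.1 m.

32.5 m

Let the plane be z = a·x + b·y + c.
Well B−Well A: −209a − 352b = 113;  Well C−Well A: −300a + 176b = −247.
Solving gives a = 0.47095, b = −0.60065.
Then c = 296 − a·601 − b·410 = 259.22.
At (823, 437): z_contact = 387.59 − 262.48 + 259.22 = 384.33 m.
Depth below ground = 416.8 − 384.33 = 32.5 m.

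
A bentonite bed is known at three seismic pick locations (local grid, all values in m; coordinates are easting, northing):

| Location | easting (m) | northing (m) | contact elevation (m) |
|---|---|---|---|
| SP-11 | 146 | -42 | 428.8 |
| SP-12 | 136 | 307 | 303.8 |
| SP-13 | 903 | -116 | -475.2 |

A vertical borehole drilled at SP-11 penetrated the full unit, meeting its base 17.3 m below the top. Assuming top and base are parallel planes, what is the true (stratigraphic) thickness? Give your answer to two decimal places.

Let the plane be z = a·easting + b·northing + c.
SP-12−SP-11: −10a + 349b = −125;  SP-13−SP-11: 757a − 74b = −904.
Solving gives a = −1.23265, b = −0.39349.
|∇z| = √(a²+b²) = 1.29393, so dip δ = arctan(1.29393) = 52.30°.
True thickness = vertical thickness × cos δ = 17.3 × cos 52.30° = 10.58 m.

10.58 m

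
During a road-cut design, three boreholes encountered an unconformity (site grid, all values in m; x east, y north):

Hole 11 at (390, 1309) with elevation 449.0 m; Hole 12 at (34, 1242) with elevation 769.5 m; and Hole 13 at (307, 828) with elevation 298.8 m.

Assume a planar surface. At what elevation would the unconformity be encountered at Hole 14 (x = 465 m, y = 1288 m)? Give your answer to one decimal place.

364.5 m

Two edge vectors: Hole 11→Hole 12 = (-356, -67, 320.5), Hole 11→Hole 13 = (-83, -481, -150.2).
Normal n = (Hole 11→Hole 12) × (Hole 11→Hole 13) = (164223.9, -80072.7, 165675).
So ∂z/∂x = −n_x/n_z = −0.991241 and ∂z/∂y = −n_y/n_z = 0.483312.
Intercept c from Hole 11: 449 + 386.58 − 632.66 = 202.93.
At (465, 1288): z = −460.9 + 622.5 + 202.93 = 364.5 m.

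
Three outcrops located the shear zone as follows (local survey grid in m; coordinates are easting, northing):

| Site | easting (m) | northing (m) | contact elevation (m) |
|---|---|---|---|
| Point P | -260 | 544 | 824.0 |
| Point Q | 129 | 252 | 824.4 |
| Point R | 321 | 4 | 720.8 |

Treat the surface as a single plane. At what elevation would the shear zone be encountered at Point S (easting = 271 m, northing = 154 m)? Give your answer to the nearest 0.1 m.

833.1 m

Two edge vectors: Point P→Point Q = (389, -292, 0.4), Point P→Point R = (581, -540, -103.2).
Normal n = (Point P→Point Q) × (Point P→Point R) = (30350.4, 40377.2, -40408).
So ∂z/∂easting = −n_x/n_z = 0.75110 and ∂z/∂northing = −n_y/n_z = 0.99924.
Intercept c from Point P: 824 + 195.29 − 543.59 = 475.70.
At (271, 154): z = 203.5 + 153.9 + 475.70 = 833.1 m.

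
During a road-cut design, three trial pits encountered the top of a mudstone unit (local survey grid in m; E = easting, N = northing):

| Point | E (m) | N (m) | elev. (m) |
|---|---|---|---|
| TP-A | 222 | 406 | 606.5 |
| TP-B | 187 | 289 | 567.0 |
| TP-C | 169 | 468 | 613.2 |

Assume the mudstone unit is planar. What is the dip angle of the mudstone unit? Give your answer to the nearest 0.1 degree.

Let the plane be z = a·E + b·N + c.
TP-B−TP-A: −35a − 117b = −39.5;  TP-C−TP-A: −53a + 62b = 6.7.
Solving gives a = 0.19891, b = 0.27810.
Gradient magnitude |∇z| = √(a² + b²) = √(0.03957 + 0.07734) = 0.34192.
True dip = arctan(0.34192) = 18.9°, dipping toward SW (azimuth ≈ 216°).

18.9°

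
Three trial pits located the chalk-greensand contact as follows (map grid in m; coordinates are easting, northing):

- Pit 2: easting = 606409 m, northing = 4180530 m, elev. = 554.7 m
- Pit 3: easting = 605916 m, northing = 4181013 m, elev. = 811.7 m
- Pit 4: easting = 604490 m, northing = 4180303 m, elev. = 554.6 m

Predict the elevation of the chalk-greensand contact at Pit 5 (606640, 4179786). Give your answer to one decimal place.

188.5 m

Let the plane be z = a·easting + b·northing + c.
Pit 3−Pit 2: −493a + 483b = 257;  Pit 4−Pit 2: −1919a − 227b = −0.1.
Solving gives a = −0.056114145, b = 0.474815169.
Then c = 554.7 − a·606409 − b·4180530 = −1950396.24.
At (606640, 4179786): z = −34041.1 + 1984625.8 − 1950396.24 = 188.5 m.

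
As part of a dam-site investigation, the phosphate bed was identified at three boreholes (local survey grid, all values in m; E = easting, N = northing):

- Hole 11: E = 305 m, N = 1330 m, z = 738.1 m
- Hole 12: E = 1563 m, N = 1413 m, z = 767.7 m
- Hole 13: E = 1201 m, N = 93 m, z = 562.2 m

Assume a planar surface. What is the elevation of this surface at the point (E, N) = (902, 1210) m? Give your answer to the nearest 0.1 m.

Let the plane be z = a·E + b·N + c.
Hole 12−Hole 11: 1258a + 83b = 29.6;  Hole 13−Hole 11: 896a − 1237b = −175.9.
Solving gives a = 0.013502, b = 0.151979.
Then c = 738.1 − a·305 − b·1330 = 531.85.
At (902, 1210): z = 12.2 + 183.9 + 531.85 = 727.9 m.

727.9 m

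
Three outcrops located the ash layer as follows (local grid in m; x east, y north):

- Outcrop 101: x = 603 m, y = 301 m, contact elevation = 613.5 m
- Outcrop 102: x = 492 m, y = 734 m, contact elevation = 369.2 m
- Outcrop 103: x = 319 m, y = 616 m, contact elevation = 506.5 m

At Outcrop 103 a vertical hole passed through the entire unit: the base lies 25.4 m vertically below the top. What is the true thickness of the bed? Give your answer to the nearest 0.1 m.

Let the plane be z = a·x + b·y + c.
Outcrop 102−Outcrop 101: −111a + 433b = −244.3;  Outcrop 103−Outcrop 101: −284a + 315b = −107.
Solving gives a = −0.34797, b = −0.65340.
|∇z| = √(a²+b²) = 0.74028, so dip δ = arctan(0.74028) = 36.51°.
True thickness = vertical thickness × cos δ = 25.4 × cos 36.51° = 20.4 m.

20.4 m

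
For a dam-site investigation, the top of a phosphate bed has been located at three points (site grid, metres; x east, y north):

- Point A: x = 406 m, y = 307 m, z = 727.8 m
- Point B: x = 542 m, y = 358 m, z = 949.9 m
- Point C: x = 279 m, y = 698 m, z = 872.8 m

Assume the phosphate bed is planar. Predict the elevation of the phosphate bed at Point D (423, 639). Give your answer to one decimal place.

1017.2 m

Let the plane be z = a·x + b·y + c.
Point B−Point A: 136a + 51b = 222.1;  Point C−Point A: −127a + 391b = 145.
Solving gives a = 1.33180, b = 0.80342.
Then c = 727.8 − a·406 − b·307 = −59.56.
At (423, 639): z = 563.4 + 513.4 − 59.56 = 1017.2 m.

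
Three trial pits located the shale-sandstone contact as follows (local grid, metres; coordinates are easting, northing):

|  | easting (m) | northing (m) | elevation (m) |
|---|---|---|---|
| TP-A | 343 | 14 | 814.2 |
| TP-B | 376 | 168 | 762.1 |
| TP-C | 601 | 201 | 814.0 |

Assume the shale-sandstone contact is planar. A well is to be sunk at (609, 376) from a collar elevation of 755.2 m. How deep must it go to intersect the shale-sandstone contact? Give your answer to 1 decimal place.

8.9 m

Two edge vectors: TP-A→TP-B = (33, 154, -52.1), TP-A→TP-C = (258, 187, -0.2).
Normal n = (TP-A→TP-B) × (TP-A→TP-C) = (9711.9, -13435.2, -33561).
So ∂z/∂easting = −n_x/n_z = 0.28938 and ∂z/∂northing = −n_y/n_z = −0.40032.
Intercept c from TP-A: 814.2 − 99.26 + 5.60 = 720.55.
At (609, 376): z_contact = 176.23 − 150.52 + 720.55 = 746.26 m.
Depth below ground = 755.2 − 746.26 = 8.9 m.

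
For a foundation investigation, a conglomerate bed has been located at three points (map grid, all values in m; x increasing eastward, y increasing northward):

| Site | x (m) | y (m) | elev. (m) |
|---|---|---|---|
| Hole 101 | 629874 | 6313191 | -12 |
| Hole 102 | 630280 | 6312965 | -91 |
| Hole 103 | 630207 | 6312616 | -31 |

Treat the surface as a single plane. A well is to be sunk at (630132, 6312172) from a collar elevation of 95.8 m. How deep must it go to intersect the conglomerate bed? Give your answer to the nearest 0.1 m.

Two edge vectors: Hole 101→Hole 102 = (406, -226, -79), Hole 101→Hole 103 = (333, -575, -19).
Normal n = (Hole 101→Hole 102) × (Hole 101→Hole 103) = (-41131, -18593, -158192).
So ∂z/∂x = −n_x/n_z = −0.260006827 and ∂z/∂y = −n_y/n_z = −0.117534389.
Intercept c from Hole 101: -12 + 163771.54 + 742017.04 = 905776.58.
At (630132, 6312172): z_contact = −163838.62 − 741897.28 + 905776.58 = 40.69 m.
Depth below ground = 95.8 − 40.69 = 55.1 m.

55.1 m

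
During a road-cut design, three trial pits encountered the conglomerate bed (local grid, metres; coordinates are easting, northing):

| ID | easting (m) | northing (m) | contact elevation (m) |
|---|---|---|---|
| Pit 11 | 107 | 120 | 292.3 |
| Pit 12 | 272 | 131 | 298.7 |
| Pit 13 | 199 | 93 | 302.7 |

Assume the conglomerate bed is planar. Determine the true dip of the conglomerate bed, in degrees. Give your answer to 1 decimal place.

12.0°

Two edge vectors: Pit 11→Pit 12 = (165, 11, 6.4), Pit 11→Pit 13 = (92, -27, 10.4).
Normal n = (Pit 11→Pit 12) × (Pit 11→Pit 13) = (287.2, -1127.2, -5467).
So ∂z/∂easting = −n_x/n_z = 0.05253 and ∂z/∂northing = −n_y/n_z = −0.20618.
Gradient magnitude |∇z| = √(a² + b²) = √(0.00276 + 0.04251) = 0.21277.
True dip = arctan(0.21277) = 12.0°, dipping toward NNW (azimuth ≈ 346°).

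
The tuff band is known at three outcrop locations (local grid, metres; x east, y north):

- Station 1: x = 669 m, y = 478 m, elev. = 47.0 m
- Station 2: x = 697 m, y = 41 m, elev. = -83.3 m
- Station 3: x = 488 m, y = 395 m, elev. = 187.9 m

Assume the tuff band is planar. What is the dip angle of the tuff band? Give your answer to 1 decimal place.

42.7°

Let the plane be z = a·x + b·y + c.
Station 2−Station 1: 28a − 437b = −130.3;  Station 3−Station 1: −181a − 83b = 140.9.
Solving gives a = −0.88906, b = 0.24120.
Gradient magnitude |∇z| = √(a² + b²) = √(0.79043 + 0.05818) = 0.92120.
True dip = arctan(0.92120) = 42.7°, dipping toward ESE (azimuth ≈ 105°).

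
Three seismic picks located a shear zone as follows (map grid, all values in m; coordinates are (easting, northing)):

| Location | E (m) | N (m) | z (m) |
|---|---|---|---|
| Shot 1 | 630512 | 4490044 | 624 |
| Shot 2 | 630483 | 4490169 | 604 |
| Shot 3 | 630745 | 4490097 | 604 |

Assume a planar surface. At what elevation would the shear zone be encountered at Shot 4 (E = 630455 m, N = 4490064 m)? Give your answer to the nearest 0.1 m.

Two edge vectors: Shot 1→Shot 2 = (-29, 125, -20), Shot 1→Shot 3 = (233, 53, -20).
Normal n = (Shot 1→Shot 2) × (Shot 1→Shot 3) = (-1440, -5240, -30662).
So ∂z/∂E = −n_x/n_z = −0.046963668 and ∂z/∂N = −n_y/n_z = −0.170895571.
Intercept c from Shot 1: 624 + 29611.16 + 767328.63 = 797563.79.
At (630455, 4490064): z = −29608.5 − 767332.1 + 797563.79 = 623.3 m.

623.3 m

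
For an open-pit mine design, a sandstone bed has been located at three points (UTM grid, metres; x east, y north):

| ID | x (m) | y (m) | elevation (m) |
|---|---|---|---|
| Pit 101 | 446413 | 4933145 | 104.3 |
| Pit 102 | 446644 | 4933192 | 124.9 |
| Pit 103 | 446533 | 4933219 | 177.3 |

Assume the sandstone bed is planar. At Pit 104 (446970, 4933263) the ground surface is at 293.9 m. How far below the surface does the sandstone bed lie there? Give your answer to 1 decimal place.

Let the plane be z = a·x + b·y + c.
Pit 102−Pit 101: 231a + 47b = 20.6;  Pit 103−Pit 101: 120a + 74b = 73.
Solving gives a = −0.166457133, b = 1.256416972.
Then c = 104.3 − a·446413 − b·4933145 = −6123674.18.
At (446970, 4933263): z_contact = −74401.34 + 6198235.36 − 6123674.18 = 159.84 m.
Depth below ground = 293.9 − 159.84 = 134.1 m.

134.1 m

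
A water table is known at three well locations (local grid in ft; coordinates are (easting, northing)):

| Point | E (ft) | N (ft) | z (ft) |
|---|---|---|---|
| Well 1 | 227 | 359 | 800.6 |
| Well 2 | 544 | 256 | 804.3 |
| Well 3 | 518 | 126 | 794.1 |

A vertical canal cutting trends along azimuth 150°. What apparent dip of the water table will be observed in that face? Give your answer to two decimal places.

2.55°

Let the plane be z = a·E + b·N + c.
Well 2−Well 1: 317a − 103b = 3.7;  Well 3−Well 1: 291a − 233b = −6.5.
Solving gives a = 0.03490, b = 0.07148.
Unit vector along 150° is (sin 150°, cos 150°) = (0.5000, -0.8660).
Slope in that direction = a·(0.5000) + b·(-0.8660) = −0.04446.
Apparent dip = arctan|0.04446| = 2.55° (true dip is 4.5°, so apparent ≤ true as expected).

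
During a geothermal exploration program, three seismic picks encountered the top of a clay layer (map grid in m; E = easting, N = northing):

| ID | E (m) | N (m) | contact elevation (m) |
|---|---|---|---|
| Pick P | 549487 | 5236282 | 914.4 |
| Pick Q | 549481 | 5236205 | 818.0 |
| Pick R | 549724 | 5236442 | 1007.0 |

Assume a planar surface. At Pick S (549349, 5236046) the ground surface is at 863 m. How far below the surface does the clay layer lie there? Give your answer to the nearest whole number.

Let the plane be z = a·E + b·N + c.
Pick Q−Pick P: −6a − 77b = −96.4;  Pick R−Pick P: 237a + 160b = 92.6.
Solving gives a = −0.47971543, b = 1.28932847.
Then c = 914.4 − a·549487 − b·5236282 = −6486775.69.
At (549349, 5236046): z_contact = −263531.2 + 6750983.2 − 6486775.69 = 676.3 m.
Depth below ground = 863 − 676.3 = 187 m.

187 m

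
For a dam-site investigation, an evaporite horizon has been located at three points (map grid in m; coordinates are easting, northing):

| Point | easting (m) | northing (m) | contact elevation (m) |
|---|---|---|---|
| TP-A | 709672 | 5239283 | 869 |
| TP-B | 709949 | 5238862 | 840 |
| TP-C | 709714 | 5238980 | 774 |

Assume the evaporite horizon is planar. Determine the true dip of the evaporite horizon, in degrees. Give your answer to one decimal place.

31.2°

Two edge vectors: TP-A→TP-B = (277, -421, -29), TP-A→TP-C = (42, -303, -95).
Normal n = (TP-A→TP-B) × (TP-A→TP-C) = (31208, 25097, -66249).
So ∂z/∂easting = −n_x/n_z = 0.47107 and ∂z/∂northing = −n_y/n_z = 0.37883.
Gradient magnitude |∇z| = √(a² + b²) = √(0.22191 + 0.14351) = 0.60450.
True dip = arctan(0.60450) = 31.2°, dipping toward SW (azimuth ≈ 231°).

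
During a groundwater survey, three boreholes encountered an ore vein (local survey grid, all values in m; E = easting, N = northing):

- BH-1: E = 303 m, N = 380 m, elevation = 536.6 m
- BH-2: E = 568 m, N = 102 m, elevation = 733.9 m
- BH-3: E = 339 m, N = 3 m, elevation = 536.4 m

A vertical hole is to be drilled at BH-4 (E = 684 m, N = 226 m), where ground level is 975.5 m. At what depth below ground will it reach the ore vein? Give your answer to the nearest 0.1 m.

135.7 m

Two edge vectors: BH-1→BH-2 = (265, -278, 197.3), BH-1→BH-3 = (36, -377, -0.2).
Normal n = (BH-1→BH-2) × (BH-1→BH-3) = (74437.7, 7155.8, -89897).
So ∂z/∂E = −n_x/n_z = 0.82803 and ∂z/∂N = −n_y/n_z = 0.07960.
Intercept c from BH-1: 536.6 − 250.89 − 30.25 = 255.46.
At (684, 226): z_contact = 566.37 + 17.99 + 255.46 = 839.82 m.
Depth below ground = 975.5 − 839.82 = 135.7 m.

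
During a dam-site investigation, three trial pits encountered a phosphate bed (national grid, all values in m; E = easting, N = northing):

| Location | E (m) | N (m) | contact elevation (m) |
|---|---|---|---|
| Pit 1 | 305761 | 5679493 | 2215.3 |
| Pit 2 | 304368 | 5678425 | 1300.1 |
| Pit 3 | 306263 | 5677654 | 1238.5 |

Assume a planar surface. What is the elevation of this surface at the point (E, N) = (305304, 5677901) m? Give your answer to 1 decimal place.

Two edge vectors: Pit 1→Pit 2 = (-1393, -1068, -915.2), Pit 1→Pit 3 = (502, -1839, -976.8).
Normal n = (Pit 1→Pit 2) × (Pit 1→Pit 3) = (-639830.4, -1820112.8, 3097863).
So ∂z/∂E = −n_x/n_z = 0.206539282 and ∂z/∂N = −n_y/n_z = 0.587538184.
Intercept c from Pit 1: 2215.3 − 63151.66 − 3336919.00 = −3397855.36.
At (305304, 5677901): z = 63057.3 + 3335983.6 − 3397855.36 = 1185.6 m.

1185.6 m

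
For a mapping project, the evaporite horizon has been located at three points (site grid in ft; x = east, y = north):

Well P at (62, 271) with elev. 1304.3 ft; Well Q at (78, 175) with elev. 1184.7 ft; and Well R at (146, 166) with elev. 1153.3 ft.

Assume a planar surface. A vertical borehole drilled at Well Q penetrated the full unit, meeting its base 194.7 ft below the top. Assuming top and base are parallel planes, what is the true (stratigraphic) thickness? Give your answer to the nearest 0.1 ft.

Let the plane be z = a·x + b·y + c.
Well Q−Well P: 16a − 96b = −119.6;  Well R−Well P: 84a − 105b = −151.
Solving gives a = −0.30357, b = 1.19524.
|∇z| = √(a²+b²) = 1.23319, so dip δ = arctan(1.23319) = 50.96°.
True thickness = vertical thickness × cos δ = 194.7 × cos 50.96° = 122.6 ft.

122.6 ft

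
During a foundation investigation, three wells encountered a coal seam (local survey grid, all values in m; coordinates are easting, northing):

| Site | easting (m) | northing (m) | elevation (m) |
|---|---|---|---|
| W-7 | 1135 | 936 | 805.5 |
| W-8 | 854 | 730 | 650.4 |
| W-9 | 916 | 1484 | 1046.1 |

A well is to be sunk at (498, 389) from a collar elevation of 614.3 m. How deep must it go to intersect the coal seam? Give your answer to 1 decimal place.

Two edge vectors: W-7→W-8 = (-281, -206, -155.1), W-7→W-9 = (-219, 548, 240.6).
Normal n = (W-7→W-8) × (W-7→W-9) = (35431.2, 101575.5, -199102).
So ∂z/∂easting = −n_x/n_z = 0.177955 and ∂z/∂northing = −n_y/n_z = 0.510168.
Intercept c from W-7: 805.5 − 201.98 − 477.52 = 126.00.
At (498, 389): z_contact = 88.62 + 198.46 + 126.00 = 413.08 m.
Depth below ground = 614.3 − 413.08 = 201.2 m.

201.2 m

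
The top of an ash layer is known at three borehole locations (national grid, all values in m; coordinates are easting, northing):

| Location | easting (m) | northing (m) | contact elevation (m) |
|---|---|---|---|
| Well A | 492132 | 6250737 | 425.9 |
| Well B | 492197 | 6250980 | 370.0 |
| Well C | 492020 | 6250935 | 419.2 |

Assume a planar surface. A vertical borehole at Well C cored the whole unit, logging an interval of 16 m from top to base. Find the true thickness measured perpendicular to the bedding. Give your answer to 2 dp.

Let the plane be z = a·easting + b·northing + c.
Well B−Well A: 65a + 243b = −55.9;  Well C−Well A: −112a + 198b = −6.7.
Solving gives a = −0.23550, b = −0.16705.
|∇z| = √(a²+b²) = 0.28873, so dip δ = arctan(0.28873) = 16.10°.
True thickness = vertical thickness × cos δ = 16 × cos 16.10° = 15.37 m.

15.37 m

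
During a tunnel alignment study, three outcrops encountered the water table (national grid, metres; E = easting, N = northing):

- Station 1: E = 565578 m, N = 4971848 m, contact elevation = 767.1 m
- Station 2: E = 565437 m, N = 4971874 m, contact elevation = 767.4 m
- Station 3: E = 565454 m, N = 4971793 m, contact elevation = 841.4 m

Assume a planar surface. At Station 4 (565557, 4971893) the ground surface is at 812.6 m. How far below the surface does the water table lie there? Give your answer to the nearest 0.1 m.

84.6 m

Let the plane be z = a·E + b·N + c.
Station 2−Station 1: −141a + 26b = 0.3;  Station 3−Station 1: −124a − 55b = 74.3.
Solving gives a = −0.177456963, b = −0.950824301.
Then c = 767.1 − a·565578 − b·4971848 = 4828486.75.
At (565557, 4971893): z_contact = −100362.03 − 4727396.69 + 4828486.75 = 728.04 m.
Depth below ground = 812.6 − 728.04 = 84.6 m.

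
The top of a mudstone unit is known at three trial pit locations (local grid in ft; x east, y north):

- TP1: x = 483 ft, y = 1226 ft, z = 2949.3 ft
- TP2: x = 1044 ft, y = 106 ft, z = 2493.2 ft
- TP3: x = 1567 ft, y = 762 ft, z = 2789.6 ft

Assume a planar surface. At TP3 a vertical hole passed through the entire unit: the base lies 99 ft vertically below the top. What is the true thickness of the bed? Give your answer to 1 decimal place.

91.1 ft

Let the plane be z = a·x + b·y + c.
TP2−TP1: 561a − 1120b = −456.1;  TP3−TP1: 1084a − 464b = −159.7.
Solving gives a = 0.03435, b = 0.42444.
|∇z| = √(a²+b²) = 0.42583, so dip δ = arctan(0.42583) = 23.07°.
True thickness = vertical thickness × cos δ = 99 × cos 23.07° = 91.1 ft.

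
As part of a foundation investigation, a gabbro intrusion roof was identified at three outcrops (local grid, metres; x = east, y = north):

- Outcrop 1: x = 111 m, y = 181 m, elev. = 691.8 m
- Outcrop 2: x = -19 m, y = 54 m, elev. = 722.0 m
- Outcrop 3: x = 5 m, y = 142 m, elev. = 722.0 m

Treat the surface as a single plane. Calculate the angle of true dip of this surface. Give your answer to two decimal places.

18.17°

Two edge vectors: Outcrop 1→Outcrop 2 = (-130, -127, 30.2), Outcrop 1→Outcrop 3 = (-106, -39, 30.2).
Normal n = (Outcrop 1→Outcrop 2) × (Outcrop 1→Outcrop 3) = (-2657.6, 724.8, -8392).
So ∂z/∂x = −n_x/n_z = −0.31668 and ∂z/∂y = −n_y/n_z = 0.08637.
Gradient magnitude |∇z| = √(a² + b²) = √(0.10029 + 0.00746) = 0.32825.
True dip = arctan(0.32825) = 18.17°, dipping toward ESE (azimuth ≈ 105°).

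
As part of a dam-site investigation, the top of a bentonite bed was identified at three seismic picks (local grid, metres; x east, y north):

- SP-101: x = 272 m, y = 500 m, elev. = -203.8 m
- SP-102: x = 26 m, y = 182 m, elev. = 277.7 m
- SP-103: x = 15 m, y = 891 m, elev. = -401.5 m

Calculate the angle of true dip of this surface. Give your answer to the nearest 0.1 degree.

50.2°

Two edge vectors: SP-101→SP-102 = (-246, -318, 481.5), SP-101→SP-103 = (-257, 391, -197.7).
Normal n = (SP-101→SP-102) × (SP-101→SP-103) = (-125397.9, -172379.7, -177912).
So ∂z/∂x = −n_x/n_z = −0.70483 and ∂z/∂y = −n_y/n_z = −0.96890.
Gradient magnitude |∇z| = √(a² + b²) = √(0.49679 + 0.93878) = 1.19815.
True dip = arctan(1.19815) = 50.2°, dipping toward NE (azimuth ≈ 036°).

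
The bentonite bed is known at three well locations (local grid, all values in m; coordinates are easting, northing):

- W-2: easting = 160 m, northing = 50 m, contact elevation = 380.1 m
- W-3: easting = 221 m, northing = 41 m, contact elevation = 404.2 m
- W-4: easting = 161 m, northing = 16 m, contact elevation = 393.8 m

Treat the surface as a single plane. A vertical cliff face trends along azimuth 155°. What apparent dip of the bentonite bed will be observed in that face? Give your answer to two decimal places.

Two edge vectors: W-2→W-3 = (61, -9, 24.1), W-2→W-4 = (1, -34, 13.7).
Normal n = (W-2→W-3) × (W-2→W-4) = (696.1, -811.6, -2065).
So ∂z/∂easting = −n_x/n_z = 0.33709 and ∂z/∂northing = −n_y/n_z = −0.39303.
Unit vector along 155° is (sin 155°, cos 155°) = (0.4226, -0.9063).
Slope in that direction = a·(0.4226) + b·(-0.9063) = 0.49867.
Apparent dip = arctan|0.49867| = 26.50° (true dip is 27.4°, so apparent ≤ true as expected).

26.50°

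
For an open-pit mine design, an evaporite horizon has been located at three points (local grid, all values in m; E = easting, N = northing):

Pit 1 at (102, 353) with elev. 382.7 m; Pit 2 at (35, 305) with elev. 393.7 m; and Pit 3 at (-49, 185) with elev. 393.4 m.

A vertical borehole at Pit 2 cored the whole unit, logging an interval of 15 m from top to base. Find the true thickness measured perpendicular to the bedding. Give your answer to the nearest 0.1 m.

13.9 m

Two edge vectors: Pit 1→Pit 2 = (-67, -48, 11), Pit 1→Pit 3 = (-151, -168, 10.7).
Normal n = (Pit 1→Pit 2) × (Pit 1→Pit 3) = (1334.4, -944.1, 4008).
So ∂z/∂E = −n_x/n_z = −0.33293 and ∂z/∂N = −n_y/n_z = 0.23555.
|∇z| = √(a²+b²) = 0.40784, so dip δ = arctan(0.40784) = 22.19°.
True thickness = vertical thickness × cos δ = 15 × cos 22.19° = 13.9 m.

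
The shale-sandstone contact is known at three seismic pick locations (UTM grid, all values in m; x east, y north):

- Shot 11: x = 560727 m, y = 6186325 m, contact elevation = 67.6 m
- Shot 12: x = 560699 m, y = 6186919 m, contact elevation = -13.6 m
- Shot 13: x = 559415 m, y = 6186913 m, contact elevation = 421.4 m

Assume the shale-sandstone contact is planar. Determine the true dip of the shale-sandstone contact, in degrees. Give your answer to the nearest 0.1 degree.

20.4°

Two edge vectors: Shot 11→Shot 12 = (-28, 594, -81.2), Shot 11→Shot 13 = (-1312, 588, 353.8).
Normal n = (Shot 11→Shot 12) × (Shot 11→Shot 13) = (257902.8, 116440.8, 762864).
So ∂z/∂x = −n_x/n_z = −0.33807 and ∂z/∂y = −n_y/n_z = −0.15264.
Gradient magnitude |∇z| = √(a² + b²) = √(0.11429 + 0.02330) = 0.37093.
True dip = arctan(0.37093) = 20.4°, dipping toward ENE (azimuth ≈ 066°).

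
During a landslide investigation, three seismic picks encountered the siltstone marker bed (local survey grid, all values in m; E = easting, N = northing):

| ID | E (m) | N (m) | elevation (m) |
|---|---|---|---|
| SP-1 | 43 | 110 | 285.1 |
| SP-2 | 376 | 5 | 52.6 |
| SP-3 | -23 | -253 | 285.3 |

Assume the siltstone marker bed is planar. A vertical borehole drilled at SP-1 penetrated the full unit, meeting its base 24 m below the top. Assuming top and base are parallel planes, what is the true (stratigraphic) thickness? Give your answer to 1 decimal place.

Let the plane be z = a·E + b·N + c.
SP-2−SP-1: 333a − 105b = −232.5;  SP-3−SP-1: −66a − 363b = 0.2.
Solving gives a = −0.66051, b = 0.11954.
|∇z| = √(a²+b²) = 0.67124, so dip δ = arctan(0.67124) = 33.87°.
True thickness = vertical thickness × cos δ = 24 × cos 33.87° = 19.9 m.

19.9 m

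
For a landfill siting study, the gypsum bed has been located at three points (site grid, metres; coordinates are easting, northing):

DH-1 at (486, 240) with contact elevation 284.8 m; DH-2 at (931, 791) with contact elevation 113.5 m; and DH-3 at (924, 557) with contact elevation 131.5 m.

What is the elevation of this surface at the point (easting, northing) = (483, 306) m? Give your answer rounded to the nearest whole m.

281 m

Two edge vectors: DH-1→DH-2 = (445, 551, -171.3), DH-1→DH-3 = (438, 317, -153.3).
Normal n = (DH-1→DH-2) × (DH-1→DH-3) = (-30166.2, -6810.9, -100273).
So ∂z/∂easting = −n_x/n_z = −0.30084 and ∂z/∂northing = −n_y/n_z = −0.06792.
Intercept c from DH-1: 284.8 + 146.21 + 16.30 = 447.31.
At (483, 306): z = −145.3 − 20.8 + 447.31 = 281.2 m.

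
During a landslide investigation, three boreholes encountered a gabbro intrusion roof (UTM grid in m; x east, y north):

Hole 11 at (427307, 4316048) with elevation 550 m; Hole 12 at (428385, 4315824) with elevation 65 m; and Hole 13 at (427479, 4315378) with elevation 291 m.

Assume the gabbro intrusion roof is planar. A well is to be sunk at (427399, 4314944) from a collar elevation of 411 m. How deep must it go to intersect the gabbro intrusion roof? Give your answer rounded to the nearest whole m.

Two edge vectors: Hole 11→Hole 12 = (1078, -224, -485), Hole 11→Hole 13 = (172, -670, -259).
Normal n = (Hole 11→Hole 12) × (Hole 11→Hole 13) = (-266934, 195782, -683732).
So ∂z/∂x = −n_x/n_z = −0.39040735 and ∂z/∂y = −n_y/n_z = 0.28634319.
Intercept c from Hole 11: 550 + 166823.79 − 1235870.94 = −1068497.15.
At (427399, 4314944): z_contact = −166859.7 + 1235554.8 − 1068497.15 = 198.0 m.
Depth below ground = 411 − 198.0 = 213 m.

213 m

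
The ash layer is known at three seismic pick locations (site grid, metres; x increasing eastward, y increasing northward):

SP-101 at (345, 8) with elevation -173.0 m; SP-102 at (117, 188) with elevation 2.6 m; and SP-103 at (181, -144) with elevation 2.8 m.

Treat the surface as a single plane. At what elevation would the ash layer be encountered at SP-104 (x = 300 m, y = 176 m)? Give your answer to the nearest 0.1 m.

-161.6 m

Let the plane be z = a·x + b·y + c.
SP-102−SP-101: −228a + 180b = 175.6;  SP-103−SP-101: −164a − 152b = 175.8.
Solving gives a = −0.90899, b = −0.17583.
Then c = -173 − a·345 − b·8 = 142.01.
At (300, 176): z = −272.7 − 30.9 + 142.01 = -161.6 m.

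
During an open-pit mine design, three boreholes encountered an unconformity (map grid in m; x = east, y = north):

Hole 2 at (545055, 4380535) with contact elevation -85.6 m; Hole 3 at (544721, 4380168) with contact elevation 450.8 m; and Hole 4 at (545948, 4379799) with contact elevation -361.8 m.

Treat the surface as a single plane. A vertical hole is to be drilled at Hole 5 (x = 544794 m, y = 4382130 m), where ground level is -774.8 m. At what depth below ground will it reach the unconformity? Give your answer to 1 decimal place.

Two edge vectors: Hole 2→Hole 3 = (-334, -367, 536.4), Hole 2→Hole 4 = (893, -736, -276.2).
Normal n = (Hole 2→Hole 3) × (Hole 2→Hole 4) = (496155.8, 386754.4, 573555).
So ∂z/∂x = −n_x/n_z = −0.865053569 and ∂z/∂y = −n_y/n_z = −0.674310920.
Intercept c from Hole 2: -85.6 + 471501.77 + 2953842.59 = 3425258.76.
At (544794, 4382130): z_contact = −471275.99 − 2954918.11 + 3425258.76 = -935.35 m.
Depth below ground = -774.8 − (-935.35) = 160.5 m.

160.5 m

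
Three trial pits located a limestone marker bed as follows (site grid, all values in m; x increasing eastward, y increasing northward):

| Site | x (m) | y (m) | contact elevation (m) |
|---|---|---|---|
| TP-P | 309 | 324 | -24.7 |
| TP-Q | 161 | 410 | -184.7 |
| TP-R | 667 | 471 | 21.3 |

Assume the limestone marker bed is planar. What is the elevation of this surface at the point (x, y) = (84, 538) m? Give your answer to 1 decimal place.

-347.9 m

Two edge vectors: TP-P→TP-Q = (-148, 86, -160), TP-P→TP-R = (358, 147, 46).
Normal n = (TP-P→TP-Q) × (TP-P→TP-R) = (27476, -50472, -52544).
So ∂z/∂x = −n_x/n_z = 0.52291 and ∂z/∂y = −n_y/n_z = −0.96057.
Intercept c from TP-P: -24.7 − 161.58 + 311.22 = 124.94.
At (84, 538): z = 43.9 − 516.8 + 124.94 = -347.9 m.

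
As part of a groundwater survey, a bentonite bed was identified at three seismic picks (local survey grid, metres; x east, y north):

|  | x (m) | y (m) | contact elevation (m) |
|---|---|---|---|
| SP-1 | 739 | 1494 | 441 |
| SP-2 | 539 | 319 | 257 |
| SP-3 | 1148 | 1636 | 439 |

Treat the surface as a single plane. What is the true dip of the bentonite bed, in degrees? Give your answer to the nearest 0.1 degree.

Let the plane be z = a·x + b·y + c.
SP-2−SP-1: −200a − 1175b = −184;  SP-3−SP-1: 409a + 142b = −2.
Solving gives a = −0.06298, b = 0.16732.
Gradient magnitude |∇z| = √(a² + b²) = √(0.00397 + 0.02799) = 0.17878.
True dip = arctan(0.17878) = 10.1°, dipping toward SSE (azimuth ≈ 159°).

10.1°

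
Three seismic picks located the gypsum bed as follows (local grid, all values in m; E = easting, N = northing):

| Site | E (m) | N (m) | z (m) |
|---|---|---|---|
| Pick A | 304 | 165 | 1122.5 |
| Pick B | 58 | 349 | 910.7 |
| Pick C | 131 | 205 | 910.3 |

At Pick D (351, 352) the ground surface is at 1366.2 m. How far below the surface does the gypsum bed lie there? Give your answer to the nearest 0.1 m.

46.1 m

Two edge vectors: Pick A→Pick B = (-246, 184, -211.8), Pick A→Pick C = (-173, 40, -212.2).
Normal n = (Pick A→Pick B) × (Pick A→Pick C) = (-30572.8, -15559.8, 21992).
So ∂z/∂E = −n_x/n_z = 1.39018 and ∂z/∂N = −n_y/n_z = 0.70752.
Intercept c from Pick A: 1122.5 − 422.61 − 116.74 = 583.14.
At (351, 352): z_contact = 487.95 + 249.05 + 583.14 = 1320.14 m.
Depth below ground = 1366.2 − 1320.14 = 46.1 m.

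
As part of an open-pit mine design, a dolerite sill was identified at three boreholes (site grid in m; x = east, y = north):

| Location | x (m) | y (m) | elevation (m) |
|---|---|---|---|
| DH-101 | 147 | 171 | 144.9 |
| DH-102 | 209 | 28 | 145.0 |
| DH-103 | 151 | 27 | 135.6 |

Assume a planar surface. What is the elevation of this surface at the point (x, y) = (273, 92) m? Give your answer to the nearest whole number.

160 m

Two edge vectors: DH-101→DH-102 = (62, -143, 0.1), DH-101→DH-103 = (4, -144, -9.3).
Normal n = (DH-101→DH-102) × (DH-101→DH-103) = (1344.3, 577, -8356).
So ∂z/∂x = −n_x/n_z = 0.16088 and ∂z/∂y = −n_y/n_z = 0.06905.
Intercept c from DH-101: 144.9 − 23.65 − 11.81 = 109.44.
At (273, 92): z = 43.9 + 6.4 + 109.44 = 159.7 m.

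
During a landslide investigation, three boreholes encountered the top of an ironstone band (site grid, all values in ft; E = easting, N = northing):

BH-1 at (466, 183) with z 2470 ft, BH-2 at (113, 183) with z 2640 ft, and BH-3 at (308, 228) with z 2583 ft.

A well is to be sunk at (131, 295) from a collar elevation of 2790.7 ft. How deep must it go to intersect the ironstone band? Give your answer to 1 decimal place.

67.5 ft

Two edge vectors: BH-1→BH-2 = (-353, 0, 170), BH-1→BH-3 = (-158, 45, 113).
Normal n = (BH-1→BH-2) × (BH-1→BH-3) = (-7650, 13029, -15885).
So ∂z/∂E = −n_x/n_z = −0.48159 and ∂z/∂N = −n_y/n_z = 0.82021.
Intercept c from BH-1: 2470 + 224.42 − 150.10 = 2544.32.
At (131, 295): z_contact = −63.09 + 241.96 + 2544.32 = 2723.19 ft.
Depth below ground = 2790.7 − 2723.19 = 67.5 ft.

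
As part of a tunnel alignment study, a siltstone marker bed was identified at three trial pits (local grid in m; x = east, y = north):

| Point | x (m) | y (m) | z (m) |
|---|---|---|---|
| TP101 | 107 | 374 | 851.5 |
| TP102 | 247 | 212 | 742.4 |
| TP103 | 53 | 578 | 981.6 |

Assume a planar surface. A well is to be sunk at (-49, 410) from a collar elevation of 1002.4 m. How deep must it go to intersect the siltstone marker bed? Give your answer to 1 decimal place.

119.2 m

Two edge vectors: TP101→TP102 = (140, -162, -109.1), TP101→TP103 = (-54, 204, 130.1).
Normal n = (TP101→TP102) × (TP101→TP103) = (1180.2, -12322.6, 19812).
So ∂z/∂x = −n_x/n_z = −0.05957 and ∂z/∂y = −n_y/n_z = 0.62198.
Intercept c from TP101: 851.5 + 6.37 − 232.62 = 625.25.
At (-49, 410): z_contact = 2.92 + 255.01 + 625.25 = 883.18 m.
Depth below ground = 1002.4 − 883.18 = 119.2 m.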